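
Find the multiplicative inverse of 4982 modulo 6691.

646

Run the extended Euclidean algorithm:
6691 = 1×4982 + 1709
4982 = 2×1709 + 1564
1709 = 1×1564 + 145
1564 = 10×145 + 114
145 = 1×114 + 31
114 = 3×31 + 21
31 = 1×21 + 10
21 = 2×10 + 1
10 = 10×1 + 0
gcd(4982, 6691) = 1, so the inverse exists.
Back-substitute for 1:
1 = 1×21 − 2×10
  = −2×31 + 3×21
  = 3×114 − 11×31
  = −11×145 + 14×114
  = 14×1564 − 151×145
  = −151×1709 + 165×1564
  = 165×4982 − 481×1709
  = −481×6691 + 646×4982
So 4982⁻¹ ≡ 646 (mod 6691).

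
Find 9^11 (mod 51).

9^1 ≡ 9 (mod 51)
9^2 ≡ 9^2 = 81 ≡ 30 (mod 51)
9^4 ≡ 30^2 = 900 ≡ 33 (mod 51)
9^8 ≡ 33^2 = 1089 ≡ 18 (mod 51)
9^11 = 9^8 · 9^2 · 9^1 ≡ 18 · 30 · 9 (mod 51).
Accumulate the product:
18 · 30 = 540 ≡ 30
30 · 9 = 270 ≡ 15

15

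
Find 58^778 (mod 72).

By square-and-multiply:
58^1 ≡ 58 (mod 72)
58^2 ≡ 58^2 = 3364 ≡ 52 (mod 72)
58^4 ≡ 52^2 = 2704 ≡ 40 (mod 72)
58^8 ≡ 40^2 = 1600 ≡ 16 (mod 72)
58^16 ≡ 16^2 = 256 ≡ 40 (mod 72)
58^32 ≡ 40^2 = 1600 ≡ 16 (mod 72)
58^64 ≡ 16^2 = 256 ≡ 40 (mod 72)
58^128 ≡ 40^2 = 1600 ≡ 16 (mod 72)
58^256 ≡ 16^2 = 256 ≡ 40 (mod 72)
58^512 ≡ 40^2 = 1600 ≡ 16 (mod 72)
58^778 = 58^512 · 58^256 · 58^8 · 58^2 ≡ 16 · 40 · 16 · 52 (mod 72).
Accumulate the product:
16 · 40 = 640 ≡ 64
64 · 16 = 1024 ≡ 16
16 · 52 = 832 ≡ 40

40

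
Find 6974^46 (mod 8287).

1025

46 in binary is 101110, i.e. 46 = 32 + 8 + 4 + 2.
6974^1 ≡ 6974 (mod 8287)
6974^2 ≡ 6974^2 = 48636676 ≡ 273 (mod 8287)
6974^4 ≡ 273^2 = 74529 ≡ 8233 (mod 8287)
6974^8 ≡ 8233^2 = 67782289 ≡ 2916 (mod 8287)
6974^16 ≡ 2916^2 = 8503056 ≡ 594 (mod 8287)
6974^32 ≡ 594^2 = 352836 ≡ 4782 (mod 8287)
6974^46 = 6974^32 * 6974^8 * 6974^4 * 6974^2 ≡ 4782 * 2916 * 8233 * 273 (mod 8287).
Accumulate the product:
4782 * 2916 = 13944312 ≡ 5578
5578 * 8233 = 45923674 ≡ 5407
5407 * 273 = 1476111 ≡ 1025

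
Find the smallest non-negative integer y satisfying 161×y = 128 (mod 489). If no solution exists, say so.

gcd(161, 489) = 1, so a unique solution mod 489 exists.
161⁻¹ ≡ 407 (mod 489).
y ≡ 407×128 ≡ 262 (mod 489).

262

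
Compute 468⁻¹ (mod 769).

Apply the Euclidean algorithm and back-substitute:
769 = 1·468 + 301
468 = 1·301 + 167
301 = 1·167 + 134
167 = 1·134 + 33
134 = 4·33 + 2
33 = 16·2 + 1
2 = 2·1 + 0
gcd(468, 769) = 1, so the inverse exists.
Bézout: 1 = −227·769 + 373·468.
So 468⁻¹ ≡ 373 (mod 769).

373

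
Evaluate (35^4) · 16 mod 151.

94

(35)^4 ≡ 138 (mod 151)
138 · 16 = 2208 ≡ 94 (mod 151)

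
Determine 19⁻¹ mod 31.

18

31 = 1*19 + 12
19 = 1*12 + 7
12 = 1*7 + 5
7 = 1*5 + 2
5 = 2*2 + 1
2 = 2*1 + 0
gcd(19, 31) = 1, so the inverse exists.
Bézout: 1 = 8*31 − 13*19.
So 19⁻¹ ≡ −13 ≡ 18 (mod 31).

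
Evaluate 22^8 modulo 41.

Using repeated squaring:
22^1 ≡ 22 (mod 41)
22^2 ≡ 22^2 = 484 ≡ 33 (mod 41)
22^4 ≡ 33^2 = 1089 ≡ 23 (mod 41)
22^8 ≡ 23^2 = 529 ≡ 37 (mod 41)
So 22^8 ≡ 37 (mod 41).

37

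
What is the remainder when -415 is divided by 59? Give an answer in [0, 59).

57

-415 = -8·59 + 57, so -415 ≡ 57 (mod 59).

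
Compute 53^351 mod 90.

17

351 in binary is 101011111, i.e. 351 = 256 + 64 + 16 + 8 + 4 + 2 + 1.
53^1 ≡ 53 (mod 90)
53^2 ≡ 53^2 = 2809 ≡ 19 (mod 90)
53^4 ≡ 19^2 = 361 ≡ 1 (mod 90)
53^8 ≡ 1^2 = 1 (mod 90)
53^16 ≡ 1^2 = 1 (mod 90)
53^32 ≡ 1^2 = 1 (mod 90)
53^64 ≡ 1^2 = 1 (mod 90)
53^128 ≡ 1^2 = 1 (mod 90)
53^256 ≡ 1^2 = 1 (mod 90)
53^351 = 53^256 × 53^64 × 53^16 × 53^8 × 53^4 × 53^2 × 53^1 ≡ 1 × 1 × 1 × 1 × 1 × 19 × 53 (mod 90).
Accumulate the product:
1 × 1 = 1
1 × 1 = 1
1 × 1 = 1
1 × 1 = 1
1 × 19 = 19
19 × 53 = 1007 ≡ 17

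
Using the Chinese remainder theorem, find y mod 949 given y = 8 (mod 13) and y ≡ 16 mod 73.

892

13⁻¹ mod 73: 13*45 ≡ 1 (mod 73), so 13⁻¹ ≡ 45.
y = 8 + 13*((16 − 8)*45 mod 73) = 8 + 13*68 = 892.
Check: 892 mod 13 = 8, 892 mod 73 = 16. ✓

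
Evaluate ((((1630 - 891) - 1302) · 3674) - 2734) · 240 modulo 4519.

1630 - 891 = 739
739 - 1302 = -563 ≡ 3956 (mod 4519)
3956 · 3674 = 14534344 ≡ 1240 (mod 4519)
1240 - 2734 = -1494 ≡ 3025 (mod 4519)
3025 · 240 = 726000 ≡ 2960 (mod 4519)

2960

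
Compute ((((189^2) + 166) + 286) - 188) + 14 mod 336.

47

(189)^2 ≡ 105 (mod 336)
105 + 166 = 271
271 + 286 = 557 ≡ 221 (mod 336)
221 - 188 = 33
33 + 14 = 47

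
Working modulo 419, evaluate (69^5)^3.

59

(69)^5 ≡ 300 (mod 419)
(300)^3 ≡ 59 (mod 419)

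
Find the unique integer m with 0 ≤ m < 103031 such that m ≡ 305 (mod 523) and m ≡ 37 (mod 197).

523⁻¹ mod 197: 523×84 ≡ 1 (mod 197), so 523⁻¹ ≡ 84.
m = 305 + 523×((37 − 305)×84 mod 197) = 305 + 523×143 = 75094.

75094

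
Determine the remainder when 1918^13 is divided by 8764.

7700

By square-and-multiply:
13 in binary is 1101, i.e. 13 = 8 + 4 + 1.
1918^1 ≡ 1918 (mod 8764)
1918^2 ≡ 1918^2 = 3678724 ≡ 6608 (mod 8764)
1918^4 ≡ 6608^2 = 43665664 ≡ 3416 (mod 8764)
1918^8 ≡ 3416^2 = 11669056 ≡ 4172 (mod 8764)
1918^13 = 1918^8 · 1918^4 · 1918^1 ≡ 4172 · 3416 · 1918 (mod 8764).
Accumulate the product:
4172 · 3416 = 14251552 ≡ 1288
1288 · 1918 = 2470384 ≡ 7700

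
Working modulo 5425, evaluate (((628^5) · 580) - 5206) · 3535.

3465

(628)^5 ≡ 4868 (mod 5425)
4868 · 580 = 2823440 ≡ 2440 (mod 5425)
2440 - 5206 = -2766 ≡ 2659 (mod 5425)
2659 · 3535 = 9399565 ≡ 3465 (mod 5425)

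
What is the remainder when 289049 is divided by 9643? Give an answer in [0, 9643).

9402

289049 = 29*9643 + 9402, so 289049 ≡ 9402 (mod 9643).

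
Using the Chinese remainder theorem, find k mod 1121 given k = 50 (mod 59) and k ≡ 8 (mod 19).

1053

59⁻¹ mod 19: 59·10 ≡ 1 (mod 19), so 59⁻¹ ≡ 10.
k = 50 + 59·((8 − 50)·10 mod 19) = 50 + 59·17 = 1053.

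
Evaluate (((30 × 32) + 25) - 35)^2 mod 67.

30 × 32 = 960 ≡ 22 (mod 67)
22 + 25 = 47
47 - 35 = 12
(12)^2 ≡ 10 (mod 67)

10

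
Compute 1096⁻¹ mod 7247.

324

Run the extended Euclidean algorithm:
7247 = 6×1096 + 671
1096 = 1×671 + 425
671 = 1×425 + 246
425 = 1×246 + 179
246 = 1×179 + 67
179 = 2×67 + 45
67 = 1×45 + 22
45 = 2×22 + 1
22 = 22×1 + 0
gcd(1096, 7247) = 1, so the inverse exists.
Bézout: 1 = −49×7247 + 324×1096.
So 1096⁻¹ ≡ 324 (mod 7247).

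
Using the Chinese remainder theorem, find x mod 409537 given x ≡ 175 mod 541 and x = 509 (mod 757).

223067

541⁻¹ mod 757: 541*382 ≡ 1 (mod 757), so 541⁻¹ ≡ 382.
x = 175 + 541*((509 − 175)*382 mod 757) = 175 + 541*412 = 223067.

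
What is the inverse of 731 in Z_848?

819

848 = 1*731 + 117
731 = 6*117 + 29
117 = 4*29 + 1
29 = 29*1 + 0
gcd(731, 848) = 1, so the inverse exists.
Back-substitute for 1:
1 = 1*117 − 4*29
  = −4*731 + 25*117
  = 25*848 − 29*731
So 731⁻¹ ≡ −29 ≡ 819 (mod 848).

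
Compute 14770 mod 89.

14770 = 165*89 + 85, so 14770 ≡ 85 (mod 89).

85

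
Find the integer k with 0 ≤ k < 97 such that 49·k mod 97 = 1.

Apply the Euclidean algorithm and back-substitute:
97 = 1·49 + 48
49 = 1·48 + 1
48 = 48·1 + 0
gcd(49, 97) = 1, so the inverse exists.
Bézout: 1 = −1·97 + 2·49.
So 49⁻¹ ≡ 2 (mod 97).

2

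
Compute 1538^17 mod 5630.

By square-and-multiply:
17 in binary is 10001, i.e. 17 = 16 + 1.
1538^1 ≡ 1538 (mod 5630)
1538^2 ≡ 1538^2 = 2365444 ≡ 844 (mod 5630)
1538^4 ≡ 844^2 = 712336 ≡ 2956 (mod 5630)
1538^8 ≡ 2956^2 = 8737936 ≡ 176 (mod 5630)
1538^16 ≡ 176^2 = 30976 ≡ 2826 (mod 5630)
1538^17 = 1538^16 · 1538^1 ≡ 2826 · 1538 (mod 5630).
2826 · 1538 = 4346388 ≡ 28 (mod 5630).

28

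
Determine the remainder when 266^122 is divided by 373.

220

By square-and-multiply:
122 in binary is 1111010, i.e. 122 = 64 + 32 + 16 + 8 + 2.
266^1 ≡ 266 (mod 373)
266^2 ≡ 266^2 = 70756 ≡ 259 (mod 373)
266^4 ≡ 259^2 = 67081 ≡ 314 (mod 373)
266^8 ≡ 314^2 = 98596 ≡ 124 (mod 373)
266^16 ≡ 124^2 = 15376 ≡ 83 (mod 373)
266^32 ≡ 83^2 = 6889 ≡ 175 (mod 373)
266^64 ≡ 175^2 = 30625 ≡ 39 (mod 373)
266^122 = 266^64 × 266^32 × 266^16 × 266^8 × 266^2 ≡ 39 × 175 × 83 × 124 × 259 (mod 373).
Accumulate the product:
39 × 175 = 6825 ≡ 111
111 × 83 = 9213 ≡ 261
261 × 124 = 32364 ≡ 286
286 × 259 = 74074 ≡ 220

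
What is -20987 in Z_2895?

2173

-20987 = -8*2895 + 2173, so -20987 ≡ 2173 (mod 2895).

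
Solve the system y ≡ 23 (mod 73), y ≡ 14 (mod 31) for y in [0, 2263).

169

73⁻¹ mod 31: 73·17 ≡ 1 (mod 31), so 73⁻¹ ≡ 17.
y = 23 + 73·((14 − 23)·17 mod 31) = 23 + 73·2 = 169.
Check: 169 mod 73 = 23, 169 mod 31 = 14. ✓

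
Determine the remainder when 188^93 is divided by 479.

Compute successive squares:
93 in binary is 1011101, i.e. 93 = 64 + 16 + 8 + 4 + 1.
188^1 ≡ 188 (mod 479)
188^2 ≡ 188^2 = 35344 ≡ 377 (mod 479)
188^4 ≡ 377^2 = 142129 ≡ 345 (mod 479)
188^8 ≡ 345^2 = 119025 ≡ 233 (mod 479)
188^16 ≡ 233^2 = 54289 ≡ 162 (mod 479)
188^32 ≡ 162^2 = 26244 ≡ 378 (mod 479)
188^64 ≡ 378^2 = 142884 ≡ 142 (mod 479)
188^93 = 188^64 · 188^16 · 188^8 · 188^4 · 188^1 ≡ 142 · 162 · 233 · 345 · 188 (mod 479).
Accumulate the product:
142 · 162 = 23004 ≡ 12
12 · 233 = 2796 ≡ 401
401 · 345 = 138345 ≡ 393
393 · 188 = 73884 ≡ 118

118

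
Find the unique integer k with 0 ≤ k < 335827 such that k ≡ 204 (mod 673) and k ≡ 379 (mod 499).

673⁻¹ mod 499: 673·152 ≡ 1 (mod 499), so 673⁻¹ ≡ 152.
k = 204 + 673·((379 − 204)·152 mod 499) = 204 + 673·153 = 103173.

103173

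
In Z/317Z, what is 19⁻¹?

Run the extended Euclidean algorithm:
317 = 16*19 + 13
19 = 1*13 + 6
13 = 2*6 + 1
6 = 6*1 + 0
gcd(19, 317) = 1, so the inverse exists.
Back-substitute for 1:
1 = 1*13 − 2*6
  = −2*19 + 3*13
  = 3*317 − 50*19
So 19⁻¹ ≡ −50 ≡ 267 (mod 317).

267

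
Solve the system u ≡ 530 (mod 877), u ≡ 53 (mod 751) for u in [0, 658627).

420613

877⁻¹ mod 751: 877×602 ≡ 1 (mod 751), so 877⁻¹ ≡ 602.
u = 530 + 877×((53 − 530)×602 mod 751) = 530 + 877×479 = 420613.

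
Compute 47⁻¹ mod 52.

By the extended Euclidean algorithm:
52 = 1×47 + 5
47 = 9×5 + 2
5 = 2×2 + 1
2 = 2×1 + 0
gcd(47, 52) = 1, so the inverse exists.
Back-substitute for 1:
1 = 1×5 − 2×2
  = −2×47 + 19×5
  = 19×52 − 21×47
So 47⁻¹ ≡ −21 ≡ 31 (mod 52).

31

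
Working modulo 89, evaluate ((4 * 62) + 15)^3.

25

4 * 62 = 248 ≡ 70 (mod 89)
70 + 15 = 85
(85)^3 ≡ 25 (mod 89)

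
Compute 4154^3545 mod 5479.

5276

Using repeated squaring:
3545 in binary is 110111011001, i.e. 3545 = 2048 + 1024 + 256 + 128 + 64 + 16 + 8 + 1.
4154^1 ≡ 4154 (mod 5479)
4154^2 ≡ 4154^2 = 17255716 ≡ 2345 (mod 5479)
4154^4 ≡ 2345^2 = 5499025 ≡ 3588 (mod 5479)
4154^8 ≡ 3588^2 = 12873744 ≡ 3573 (mod 5479)
4154^16 ≡ 3573^2 = 12766329 ≡ 259 (mod 5479)
4154^32 ≡ 259^2 = 67081 ≡ 1333 (mod 5479)
4154^64 ≡ 1333^2 = 1776889 ≡ 1693 (mod 5479)
4154^128 ≡ 1693^2 = 2866249 ≡ 732 (mod 5479)
4154^256 ≡ 732^2 = 535824 ≡ 4361 (mod 5479)
4154^512 ≡ 4361^2 = 19018321 ≡ 712 (mod 5479)
4154^1024 ≡ 712^2 = 506944 ≡ 2876 (mod 5479)
4154^2048 ≡ 2876^2 = 8271376 ≡ 3565 (mod 5479)
4154^3545 = 4154^2048 · 4154^1024 · 4154^256 · 4154^128 · 4154^64 · 4154^16 · 4154^8 · 4154^1 ≡ 3565 · 2876 · 4361 · 732 · 1693 · 259 · 3573 · 4154 (mod 5479).
Accumulate the product:
3565 · 2876 = 10252940 ≡ 1731
1731 · 4361 = 7548891 ≡ 4308
4308 · 732 = 3153456 ≡ 3031
3031 · 1693 = 5131483 ≡ 3139
3139 · 259 = 813001 ≡ 2109
2109 · 3573 = 7535457 ≡ 1832
1832 · 4154 = 7610128 ≡ 5276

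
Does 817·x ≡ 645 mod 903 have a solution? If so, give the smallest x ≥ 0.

3

gcd(817, 903) = 43, and 43 | 645, so solutions exist.
Divide through by 43: 19·x ≡ 15 mod 21.
19⁻¹ ≡ 10 (mod 21).
x ≡ 10·15 ≡ 3 (mod 21).
The smallest non-negative solution is x = 3.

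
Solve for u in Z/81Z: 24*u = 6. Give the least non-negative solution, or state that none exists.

7

gcd(24, 81) = 3, and 3 | 6, so solutions exist.
Divide through by 3: 8*u mod 27 = 2.
8⁻¹ ≡ 17 (mod 27).
u ≡ 17*2 ≡ 7 (mod 27).
The smallest non-negative solution is u = 7.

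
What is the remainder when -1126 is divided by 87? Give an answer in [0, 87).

-1126 = -13·87 + 5, so -1126 ≡ 5 (mod 87).

5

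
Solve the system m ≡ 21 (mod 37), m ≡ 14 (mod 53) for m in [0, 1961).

650

37⁻¹ mod 53: 37*43 ≡ 1 (mod 53), so 37⁻¹ ≡ 43.
m = 21 + 37*((14 − 21)*43 mod 53) = 21 + 37*17 = 650.
Check: 650 mod 37 = 21, 650 mod 53 = 14. ✓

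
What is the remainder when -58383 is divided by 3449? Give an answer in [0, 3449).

-58383 = -17×3449 + 250, so -58383 ≡ 250 (mod 3449).

250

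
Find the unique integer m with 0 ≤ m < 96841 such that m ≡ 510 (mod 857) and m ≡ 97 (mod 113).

857⁻¹ mod 113: 857*12 ≡ 1 (mod 113), so 857⁻¹ ≡ 12.
m = 510 + 857*((97 − 510)*12 mod 113) = 510 + 857*16 = 14222.
Check: 14222 mod 857 = 510, 14222 mod 113 = 97. ✓

14222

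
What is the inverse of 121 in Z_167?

98

Apply the Euclidean algorithm and back-substitute:
167 = 1×121 + 46
121 = 2×46 + 29
46 = 1×29 + 17
29 = 1×17 + 12
17 = 1×12 + 5
12 = 2×5 + 2
5 = 2×2 + 1
2 = 2×1 + 0
gcd(121, 167) = 1, so the inverse exists.
Bézout: 1 = 50×167 − 69×121.
So 121⁻¹ ≡ −69 ≡ 98 (mod 167).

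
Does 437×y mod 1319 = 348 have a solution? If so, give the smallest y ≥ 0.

529

gcd(437, 1319) = 1, so a unique solution mod 1319 exists.
437⁻¹ ≡ 824 (mod 1319).
y ≡ 824×348 ≡ 529 (mod 1319).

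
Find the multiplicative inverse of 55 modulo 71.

Run the extended Euclidean algorithm:
71 = 1×55 + 16
55 = 3×16 + 7
16 = 2×7 + 2
7 = 3×2 + 1
2 = 2×1 + 0
gcd(55, 71) = 1, so the inverse exists.
Back-substitute for 1:
1 = 1×7 − 3×2
  = −3×16 + 7×7
  = 7×55 − 24×16
  = −24×71 + 31×55
So 55⁻¹ ≡ 31 (mod 71).

31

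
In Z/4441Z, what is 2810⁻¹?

By the extended Euclidean algorithm:
4441 = 1*2810 + 1631
2810 = 1*1631 + 1179
1631 = 1*1179 + 452
1179 = 2*452 + 275
452 = 1*275 + 177
275 = 1*177 + 98
177 = 1*98 + 79
98 = 1*79 + 19
79 = 4*19 + 3
19 = 6*3 + 1
3 = 3*1 + 0
gcd(2810, 4441) = 1, so the inverse exists.
Back-substitute for 1:
1 = 1*19 − 6*3
  = −6*79 + 25*19
  = 25*98 − 31*79
  = −31*177 + 56*98
  = 56*275 − 87*177
  = −87*452 + 143*275
  = 143*1179 − 373*452
  = −373*1631 + 516*1179
  = 516*2810 − 889*1631
  = −889*4441 + 1405*2810
So 2810⁻¹ ≡ 1405 (mod 4441).

1405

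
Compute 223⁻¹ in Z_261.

By the extended Euclidean algorithm:
261 = 1×223 + 38
223 = 5×38 + 33
38 = 1×33 + 5
33 = 6×5 + 3
5 = 1×3 + 2
3 = 1×2 + 1
2 = 2×1 + 0
gcd(223, 261) = 1, so the inverse exists.
Bézout: 1 = −88×261 + 103×223.
So 223⁻¹ ≡ 103 (mod 261).

103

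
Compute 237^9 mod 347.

20

Using repeated squaring:
9 in binary is 1001, i.e. 9 = 8 + 1.
237^1 ≡ 237 (mod 347)
237^2 ≡ 237^2 = 56169 ≡ 302 (mod 347)
237^4 ≡ 302^2 = 91204 ≡ 290 (mod 347)
237^8 ≡ 290^2 = 84100 ≡ 126 (mod 347)
237^9 = 237^8 * 237^1 ≡ 126 * 237 (mod 347).
126 * 237 = 29862 ≡ 20 (mod 347).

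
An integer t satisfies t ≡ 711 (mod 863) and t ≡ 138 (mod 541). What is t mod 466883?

226817

863⁻¹ mod 541: 863*499 ≡ 1 (mod 541), so 863⁻¹ ≡ 499.
t = 711 + 863*((138 − 711)*499 mod 541) = 711 + 863*262 = 226817.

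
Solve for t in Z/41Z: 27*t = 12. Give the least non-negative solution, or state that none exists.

5

gcd(27, 41) = 1, so a unique solution mod 41 exists.
27⁻¹ ≡ 38 (mod 41).
t ≡ 38*12 ≡ 5 (mod 41).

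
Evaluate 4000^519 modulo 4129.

Compute successive squares:
519 in binary is 1000000111, i.e. 519 = 512 + 4 + 2 + 1.
4000^1 ≡ 4000 (mod 4129)
4000^2 ≡ 4000^2 = 16000000 ≡ 125 (mod 4129)
4000^4 ≡ 125^2 = 15625 ≡ 3238 (mod 4129)
4000^8 ≡ 3238^2 = 10484644 ≡ 1113 (mod 4129)
4000^16 ≡ 1113^2 = 1238769 ≡ 69 (mod 4129)
4000^32 ≡ 69^2 = 4761 ≡ 632 (mod 4129)
4000^64 ≡ 632^2 = 399424 ≡ 3040 (mod 4129)
4000^128 ≡ 3040^2 = 9241600 ≡ 898 (mod 4129)
4000^256 ≡ 898^2 = 806404 ≡ 1249 (mod 4129)
4000^512 ≡ 1249^2 = 1560001 ≡ 3368 (mod 4129)
4000^519 = 4000^512 · 4000^4 · 4000^2 · 4000^1 ≡ 3368 · 3238 · 125 · 4000 (mod 4129).
Accumulate the product:
3368 · 3238 = 10905584 ≡ 895
895 · 125 = 111875 ≡ 392
392 · 4000 = 1568000 ≡ 3109

3109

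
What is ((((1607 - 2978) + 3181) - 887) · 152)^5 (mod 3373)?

2108

1607 - 2978 = -1371 ≡ 2002 (mod 3373)
2002 + 3181 = 5183 ≡ 1810 (mod 3373)
1810 - 887 = 923
923 · 152 = 140296 ≡ 2003 (mod 3373)
(2003)^5 ≡ 2108 (mod 3373)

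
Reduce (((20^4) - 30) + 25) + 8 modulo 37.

(20)^4 ≡ 12 (mod 37)
12 - 30 = -18 ≡ 19 (mod 37)
19 + 25 = 44 ≡ 7 (mod 37)
7 + 8 = 15

15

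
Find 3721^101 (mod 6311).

5288

By square-and-multiply:
101 in binary is 1100101, i.e. 101 = 64 + 32 + 4 + 1.
3721^1 ≡ 3721 (mod 6311)
3721^2 ≡ 3721^2 = 13845841 ≡ 5818 (mod 6311)
3721^4 ≡ 5818^2 = 33849124 ≡ 3231 (mod 6311)
3721^8 ≡ 3231^2 = 10439361 ≡ 967 (mod 6311)
3721^16 ≡ 967^2 = 935089 ≡ 1061 (mod 6311)
3721^32 ≡ 1061^2 = 1125721 ≡ 2363 (mod 6311)
3721^64 ≡ 2363^2 = 5583769 ≡ 4845 (mod 6311)
3721^101 = 3721^64 · 3721^32 · 3721^4 · 3721^1 ≡ 4845 · 2363 · 3231 · 3721 (mod 6311).
Accumulate the product:
4845 · 2363 = 11448735 ≡ 581
581 · 3231 = 1877211 ≡ 2844
2844 · 3721 = 10582524 ≡ 5288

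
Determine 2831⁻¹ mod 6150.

4121

Run the extended Euclidean algorithm:
6150 = 2·2831 + 488
2831 = 5·488 + 391
488 = 1·391 + 97
391 = 4·97 + 3
97 = 32·3 + 1
3 = 3·1 + 0
gcd(2831, 6150) = 1, so the inverse exists.
Back-substitute for 1:
1 = 1·97 − 32·3
  = −32·391 + 129·97
  = 129·488 − 161·391
  = −161·2831 + 934·488
  = 934·6150 − 2029·2831
So 2831⁻¹ ≡ −2029 ≡ 4121 (mod 6150).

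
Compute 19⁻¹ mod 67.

Run the extended Euclidean algorithm:
67 = 3*19 + 10
19 = 1*10 + 9
10 = 1*9 + 1
9 = 9*1 + 0
gcd(19, 67) = 1, so the inverse exists.
Bézout: 1 = 2*67 − 7*19.
So 19⁻¹ ≡ −7 ≡ 60 (mod 67).

60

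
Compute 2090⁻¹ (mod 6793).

3390

6793 = 3×2090 + 523
2090 = 3×523 + 521
523 = 1×521 + 2
521 = 260×2 + 1
2 = 2×1 + 0
gcd(2090, 6793) = 1, so the inverse exists.
Back-substitute for 1:
1 = 1×521 − 260×2
  = −260×523 + 261×521
  = 261×2090 − 1043×523
  = −1043×6793 + 3390×2090
So 2090⁻¹ ≡ 3390 (mod 6793).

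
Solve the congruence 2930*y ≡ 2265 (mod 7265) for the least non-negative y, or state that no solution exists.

gcd(2930, 7265) = 5, and 5 | 2265, so solutions exist.
Divide through by 5: 586*y ≡ 453 mod 1453.
586⁻¹ ≡ 424 (mod 1453).
y ≡ 424*453 ≡ 276 (mod 1453).
The smallest non-negative solution is y = 276.

276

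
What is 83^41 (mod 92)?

79

Compute successive squares:
41 in binary is 101001, i.e. 41 = 32 + 8 + 1.
83^1 ≡ 83 (mod 92)
83^2 ≡ 83^2 = 6889 ≡ 81 (mod 92)
83^4 ≡ 81^2 = 6561 ≡ 29 (mod 92)
83^8 ≡ 29^2 = 841 ≡ 13 (mod 92)
83^16 ≡ 13^2 = 169 ≡ 77 (mod 92)
83^32 ≡ 77^2 = 5929 ≡ 41 (mod 92)
83^41 = 83^32 * 83^8 * 83^1 ≡ 41 * 13 * 83 (mod 92).
Accumulate the product:
41 * 13 = 533 ≡ 73
73 * 83 = 6059 ≡ 79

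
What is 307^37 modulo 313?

8

By square-and-multiply:
307^1 ≡ 307 (mod 313)
307^2 ≡ 307^2 = 94249 ≡ 36 (mod 313)
307^4 ≡ 36^2 = 1296 ≡ 44 (mod 313)
307^8 ≡ 44^2 = 1936 ≡ 58 (mod 313)
307^16 ≡ 58^2 = 3364 ≡ 234 (mod 313)
307^32 ≡ 234^2 = 54756 ≡ 294 (mod 313)
307^37 = 307^32 × 307^4 × 307^1 ≡ 294 × 44 × 307 (mod 313).
Accumulate the product:
294 × 44 = 12936 ≡ 103
103 × 307 = 31621 ≡ 8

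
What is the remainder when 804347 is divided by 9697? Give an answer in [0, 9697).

804347 = 82×9697 + 9193, so 804347 ≡ 9193 (mod 9697).

9193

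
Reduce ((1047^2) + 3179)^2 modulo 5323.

4925

(1047)^2 ≡ 4994 (mod 5323)
4994 + 3179 = 8173 ≡ 2850 (mod 5323)
(2850)^2 ≡ 4925 (mod 5323)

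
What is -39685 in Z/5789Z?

-39685 = -7*5789 + 838, so -39685 ≡ 838 (mod 5789).

838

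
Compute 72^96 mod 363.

324

Compute successive squares:
96 in binary is 1100000, i.e. 96 = 64 + 32.
72^1 ≡ 72 (mod 363)
72^2 ≡ 72^2 = 5184 ≡ 102 (mod 363)
72^4 ≡ 102^2 = 10404 ≡ 240 (mod 363)
72^8 ≡ 240^2 = 57600 ≡ 246 (mod 363)
72^16 ≡ 246^2 = 60516 ≡ 258 (mod 363)
72^32 ≡ 258^2 = 66564 ≡ 135 (mod 363)
72^64 ≡ 135^2 = 18225 ≡ 75 (mod 363)
72^96 = 72^64 * 72^32 ≡ 75 * 135 (mod 363).
75 * 135 = 10125 ≡ 324 (mod 363).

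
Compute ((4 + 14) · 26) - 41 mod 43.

4 + 14 = 18
18 · 26 = 468 ≡ 38 (mod 43)
38 - 41 = -3 ≡ 40 (mod 43)

40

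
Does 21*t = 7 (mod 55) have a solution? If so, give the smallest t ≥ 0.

gcd(21, 55) = 1, so a unique solution mod 55 exists.
21⁻¹ ≡ 21 (mod 55).
t ≡ 21*7 ≡ 37 (mod 55).

37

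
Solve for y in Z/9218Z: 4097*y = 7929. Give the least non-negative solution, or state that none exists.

gcd(4097, 9218) = 1, so a unique solution mod 9218 exists.
4097⁻¹ ≡ 9 (mod 9218).
y ≡ 9*7929 ≡ 6835 (mod 9218).

6835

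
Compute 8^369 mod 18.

369 in binary is 101110001, i.e. 369 = 256 + 64 + 32 + 16 + 1.
8^1 ≡ 8 (mod 18)
8^2 ≡ 8^2 = 64 ≡ 10 (mod 18)
8^4 ≡ 10^2 = 100 ≡ 10 (mod 18)
8^8 ≡ 10^2 = 100 ≡ 10 (mod 18)
8^16 ≡ 10^2 = 100 ≡ 10 (mod 18)
8^32 ≡ 10^2 = 100 ≡ 10 (mod 18)
8^64 ≡ 10^2 = 100 ≡ 10 (mod 18)
8^128 ≡ 10^2 = 100 ≡ 10 (mod 18)
8^256 ≡ 10^2 = 100 ≡ 10 (mod 18)
8^369 = 8^256 · 8^64 · 8^32 · 8^16 · 8^1 ≡ 10 · 10 · 10 · 10 · 8 (mod 18).
Accumulate the product:
10 · 10 = 100 ≡ 10
10 · 10 = 100 ≡ 10
10 · 10 = 100 ≡ 10
10 · 8 = 80 ≡ 8

8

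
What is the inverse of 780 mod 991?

Run the extended Euclidean algorithm:
991 = 1·780 + 211
780 = 3·211 + 147
211 = 1·147 + 64
147 = 2·64 + 19
64 = 3·19 + 7
19 = 2·7 + 5
7 = 1·5 + 2
5 = 2·2 + 1
2 = 2·1 + 0
gcd(780, 991) = 1, so the inverse exists.
Bézout: 1 = −329·991 + 418·780.
So 780⁻¹ ≡ 418 (mod 991).

418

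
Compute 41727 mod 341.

125

41727 = 122·341 + 125, so 41727 ≡ 125 (mod 341).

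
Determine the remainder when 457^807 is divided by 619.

807 in binary is 1100100111, i.e. 807 = 512 + 256 + 32 + 4 + 2 + 1.
457^1 ≡ 457 (mod 619)
457^2 ≡ 457^2 = 208849 ≡ 246 (mod 619)
457^4 ≡ 246^2 = 60516 ≡ 473 (mod 619)
457^8 ≡ 473^2 = 223729 ≡ 270 (mod 619)
457^16 ≡ 270^2 = 72900 ≡ 477 (mod 619)
457^32 ≡ 477^2 = 227529 ≡ 356 (mod 619)
457^64 ≡ 356^2 = 126736 ≡ 460 (mod 619)
457^128 ≡ 460^2 = 211600 ≡ 521 (mod 619)
457^256 ≡ 521^2 = 271441 ≡ 319 (mod 619)
457^512 ≡ 319^2 = 101761 ≡ 245 (mod 619)
457^807 = 457^512 * 457^256 * 457^32 * 457^4 * 457^2 * 457^1 ≡ 245 * 319 * 356 * 473 * 246 * 457 (mod 619).
Accumulate the product:
245 * 319 = 78155 ≡ 161
161 * 356 = 57316 ≡ 368
368 * 473 = 174064 ≡ 125
125 * 246 = 30750 ≡ 419
419 * 457 = 191483 ≡ 212

212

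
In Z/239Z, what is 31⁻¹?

54

Apply the Euclidean algorithm and back-substitute:
239 = 7·31 + 22
31 = 1·22 + 9
22 = 2·9 + 4
9 = 2·4 + 1
4 = 4·1 + 0
gcd(31, 239) = 1, so the inverse exists.
Back-substitute for 1:
1 = 1·9 − 2·4
  = −2·22 + 5·9
  = 5·31 − 7·22
  = −7·239 + 54·31
So 31⁻¹ ≡ 54 (mod 239).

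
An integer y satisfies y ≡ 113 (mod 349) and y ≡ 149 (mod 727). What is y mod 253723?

349⁻¹ mod 727: 349×25 ≡ 1 (mod 727), so 349⁻¹ ≡ 25.
y = 113 + 349×((149 − 113)×25 mod 727) = 113 + 349×173 = 60490.

60490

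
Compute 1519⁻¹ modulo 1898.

Run the extended Euclidean algorithm:
1898 = 1×1519 + 379
1519 = 4×379 + 3
379 = 126×3 + 1
3 = 3×1 + 0
gcd(1519, 1898) = 1, so the inverse exists.
Bézout: 1 = 505×1898 − 631×1519.
So 1519⁻¹ ≡ −631 ≡ 1267 (mod 1898).

1267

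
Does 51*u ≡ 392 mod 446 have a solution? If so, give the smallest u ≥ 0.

340

gcd(51, 446) = 1, so a unique solution mod 446 exists.
51⁻¹ ≡ 35 (mod 446).
u ≡ 35*392 ≡ 340 (mod 446).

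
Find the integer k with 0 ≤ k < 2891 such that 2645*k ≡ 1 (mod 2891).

1469

Apply the Euclidean algorithm and back-substitute:
2891 = 1×2645 + 246
2645 = 10×246 + 185
246 = 1×185 + 61
185 = 3×61 + 2
61 = 30×2 + 1
2 = 2×1 + 0
gcd(2645, 2891) = 1, so the inverse exists.
Bézout: 1 = 1301×2891 − 1422×2645.
So 2645⁻¹ ≡ −1422 ≡ 1469 (mod 2891).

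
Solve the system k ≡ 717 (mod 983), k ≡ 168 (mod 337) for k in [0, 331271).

150133

983⁻¹ mod 337: 983·12 ≡ 1 (mod 337), so 983⁻¹ ≡ 12.
k = 717 + 983·((168 − 717)·12 mod 337) = 717 + 983·152 = 150133.
Check: 150133 mod 983 = 717, 150133 mod 337 = 168. ✓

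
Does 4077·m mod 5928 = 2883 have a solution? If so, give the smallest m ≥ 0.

gcd(4077, 5928) = 3, and 3 | 2883, so solutions exist.
Divide through by 3: 1359·m ≡ 961 (mod 1976).
1359⁻¹ ≡ 743 (mod 1976).
m ≡ 743·961 ≡ 687 (mod 1976).
The smallest non-negative solution is m = 687.

687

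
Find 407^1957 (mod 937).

By square-and-multiply:
1957 in binary is 11110100101, i.e. 1957 = 1024 + 512 + 256 + 128 + 32 + 4 + 1.
407^1 ≡ 407 (mod 937)
407^2 ≡ 407^2 = 165649 ≡ 737 (mod 937)
407^4 ≡ 737^2 = 543169 ≡ 646 (mod 937)
407^8 ≡ 646^2 = 417316 ≡ 351 (mod 937)
407^16 ≡ 351^2 = 123201 ≡ 454 (mod 937)
407^32 ≡ 454^2 = 206116 ≡ 913 (mod 937)
407^64 ≡ 913^2 = 833569 ≡ 576 (mod 937)
407^128 ≡ 576^2 = 331776 ≡ 78 (mod 937)
407^256 ≡ 78^2 = 6084 ≡ 462 (mod 937)
407^512 ≡ 462^2 = 213444 ≡ 745 (mod 937)
407^1024 ≡ 745^2 = 555025 ≡ 321 (mod 937)
407^1957 = 407^1024 × 407^512 × 407^256 × 407^128 × 407^32 × 407^4 × 407^1 ≡ 321 × 745 × 462 × 78 × 913 × 646 × 407 (mod 937).
Accumulate the product:
321 × 745 = 239145 ≡ 210
210 × 462 = 97020 ≡ 509
509 × 78 = 39702 ≡ 348
348 × 913 = 317724 ≡ 81
81 × 646 = 52326 ≡ 791
791 × 407 = 321937 ≡ 546

546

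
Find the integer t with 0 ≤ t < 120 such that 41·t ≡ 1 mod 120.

41

120 = 2*41 + 38
41 = 1*38 + 3
38 = 12*3 + 2
3 = 1*2 + 1
2 = 2*1 + 0
gcd(41, 120) = 1, so the inverse exists.
Bézout: 1 = −14*120 + 41*41.
So 41⁻¹ ≡ 41 (mod 120).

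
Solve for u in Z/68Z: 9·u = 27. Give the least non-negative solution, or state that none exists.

gcd(9, 68) = 1, so a unique solution mod 68 exists.
9⁻¹ ≡ 53 (mod 68).
u ≡ 53·27 ≡ 3 (mod 68).

3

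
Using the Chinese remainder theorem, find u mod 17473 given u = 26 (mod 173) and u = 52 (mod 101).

3486

173⁻¹ mod 101: 173*94 ≡ 1 (mod 101), so 173⁻¹ ≡ 94.
u = 26 + 173*((52 − 26)*94 mod 101) = 26 + 173*20 = 3486.
Check: 3486 mod 173 = 26, 3486 mod 101 = 52. ✓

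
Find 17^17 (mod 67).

33

17^1 ≡ 17 (mod 67)
17^2 ≡ 17^2 = 289 ≡ 21 (mod 67)
17^4 ≡ 21^2 = 441 ≡ 39 (mod 67)
17^8 ≡ 39^2 = 1521 ≡ 47 (mod 67)
17^16 ≡ 47^2 = 2209 ≡ 65 (mod 67)
17^17 = 17^16 · 17^1 ≡ 65 · 17 (mod 67).
65 · 17 = 1105 ≡ 33 (mod 67).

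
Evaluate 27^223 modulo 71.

27^1 ≡ 27 (mod 71)
27^2 ≡ 27^2 = 729 ≡ 19 (mod 71)
27^4 ≡ 19^2 = 361 ≡ 6 (mod 71)
27^8 ≡ 6^2 = 36 (mod 71)
27^16 ≡ 36^2 = 1296 ≡ 18 (mod 71)
27^32 ≡ 18^2 = 324 ≡ 40 (mod 71)
27^64 ≡ 40^2 = 1600 ≡ 38 (mod 71)
27^128 ≡ 38^2 = 1444 ≡ 24 (mod 71)
27^223 = 27^128 · 27^64 · 27^16 · 27^8 · 27^4 · 27^2 · 27^1 ≡ 24 · 38 · 18 · 36 · 6 · 19 · 27 (mod 71).
Accumulate the product:
24 · 38 = 912 ≡ 60
60 · 18 = 1080 ≡ 15
15 · 36 = 540 ≡ 43
43 · 6 = 258 ≡ 45
45 · 19 = 855 ≡ 3
3 · 27 = 81 ≡ 10

10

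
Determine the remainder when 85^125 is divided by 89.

11

Using repeated squaring:
125 in binary is 1111101, i.e. 125 = 64 + 32 + 16 + 8 + 4 + 1.
85^1 ≡ 85 (mod 89)
85^2 ≡ 85^2 = 7225 ≡ 16 (mod 89)
85^4 ≡ 16^2 = 256 ≡ 78 (mod 89)
85^8 ≡ 78^2 = 6084 ≡ 32 (mod 89)
85^16 ≡ 32^2 = 1024 ≡ 45 (mod 89)
85^32 ≡ 45^2 = 2025 ≡ 67 (mod 89)
85^64 ≡ 67^2 = 4489 ≡ 39 (mod 89)
85^125 = 85^64 · 85^32 · 85^16 · 85^8 · 85^4 · 85^1 ≡ 39 · 67 · 45 · 32 · 78 · 85 (mod 89).
Accumulate the product:
39 · 67 = 2613 ≡ 32
32 · 45 = 1440 ≡ 16
16 · 32 = 512 ≡ 67
67 · 78 = 5226 ≡ 64
64 · 85 = 5440 ≡ 11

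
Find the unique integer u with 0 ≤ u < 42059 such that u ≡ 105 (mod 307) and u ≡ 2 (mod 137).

307⁻¹ mod 137: 307*54 ≡ 1 (mod 137), so 307⁻¹ ≡ 54.
u = 105 + 307*((2 − 105)*54 mod 137) = 105 + 307*55 = 16990.

16990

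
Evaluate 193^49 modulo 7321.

5471

49 in binary is 110001, i.e. 49 = 32 + 16 + 1.
193^1 ≡ 193 (mod 7321)
193^2 ≡ 193^2 = 37249 ≡ 644 (mod 7321)
193^4 ≡ 644^2 = 414736 ≡ 4760 (mod 7321)
193^8 ≡ 4760^2 = 22657600 ≡ 6426 (mod 7321)
193^16 ≡ 6426^2 = 41293476 ≡ 3036 (mod 7321)
193^32 ≡ 3036^2 = 9217296 ≡ 157 (mod 7321)
193^49 = 193^32 · 193^16 · 193^1 ≡ 157 · 3036 · 193 (mod 7321).
Accumulate the product:
157 · 3036 = 476652 ≡ 787
787 · 193 = 151891 ≡ 5471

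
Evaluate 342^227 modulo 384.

227 in binary is 11100011, i.e. 227 = 128 + 64 + 32 + 2 + 1.
342^1 ≡ 342 (mod 384)
342^2 ≡ 342^2 = 116964 ≡ 228 (mod 384)
342^4 ≡ 228^2 = 51984 ≡ 144 (mod 384)
342^8 ≡ 144^2 = 20736 ≡ 0 (mod 384)
342^16 ≡ 0^2 = 0 (mod 384)
342^32 ≡ 0^2 = 0 (mod 384)
342^64 ≡ 0^2 = 0 (mod 384)
342^128 ≡ 0^2 = 0 (mod 384)
342^227 = 342^128 × 342^64 × 342^32 × 342^2 × 342^1 ≡ 0 × 0 × 0 × 228 × 342 (mod 384).
Accumulate the product:
0 × 0 = 0
0 × 0 = 0
0 × 228 = 0
0 × 342 = 0

0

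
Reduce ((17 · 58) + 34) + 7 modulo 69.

61

17 · 58 = 986 ≡ 20 (mod 69)
20 + 34 = 54
54 + 7 = 61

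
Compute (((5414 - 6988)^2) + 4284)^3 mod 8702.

5414 - 6988 = -1574 ≡ 7128 (mod 8702)
(7128)^2 ≡ 6108 (mod 8702)
6108 + 4284 = 10392 ≡ 1690 (mod 8702)
(1690)^3 ≡ 1044 (mod 8702)

1044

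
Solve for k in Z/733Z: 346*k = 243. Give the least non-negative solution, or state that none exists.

596

gcd(346, 733) = 1, so a unique solution mod 733 exists.
346⁻¹ ≡ 286 (mod 733).
k ≡ 286*243 ≡ 596 (mod 733).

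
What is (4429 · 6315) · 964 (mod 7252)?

4429 · 6315 = 27969135 ≡ 5423 (mod 7252)
5423 · 964 = 5227772 ≡ 6332 (mod 7252)

6332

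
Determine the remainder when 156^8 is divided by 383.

294

156^1 ≡ 156 (mod 383)
156^2 ≡ 156^2 = 24336 ≡ 207 (mod 383)
156^4 ≡ 207^2 = 42849 ≡ 336 (mod 383)
156^8 ≡ 336^2 = 112896 ≡ 294 (mod 383)
So 156^8 ≡ 294 (mod 383).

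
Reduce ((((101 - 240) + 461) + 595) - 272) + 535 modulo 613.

567

101 - 240 = -139 ≡ 474 (mod 613)
474 + 461 = 935 ≡ 322 (mod 613)
322 + 595 = 917 ≡ 304 (mod 613)
304 - 272 = 32
32 + 535 = 567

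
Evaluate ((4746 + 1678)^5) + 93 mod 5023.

588

4746 + 1678 = 6424 ≡ 1401 (mod 5023)
(1401)^5 ≡ 495 (mod 5023)
495 + 93 = 588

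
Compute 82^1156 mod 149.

1156 in binary is 10010000100, i.e. 1156 = 1024 + 128 + 4.
82^1 ≡ 82 (mod 149)
82^2 ≡ 82^2 = 6724 ≡ 19 (mod 149)
82^4 ≡ 19^2 = 361 ≡ 63 (mod 149)
82^8 ≡ 63^2 = 3969 ≡ 95 (mod 149)
82^16 ≡ 95^2 = 9025 ≡ 85 (mod 149)
82^32 ≡ 85^2 = 7225 ≡ 73 (mod 149)
82^64 ≡ 73^2 = 5329 ≡ 114 (mod 149)
82^128 ≡ 114^2 = 12996 ≡ 33 (mod 149)
82^256 ≡ 33^2 = 1089 ≡ 46 (mod 149)
82^512 ≡ 46^2 = 2116 ≡ 30 (mod 149)
82^1024 ≡ 30^2 = 900 ≡ 6 (mod 149)
82^1156 = 82^1024 · 82^128 · 82^4 ≡ 6 · 33 · 63 (mod 149).
Accumulate the product:
6 · 33 = 198 ≡ 49
49 · 63 = 3087 ≡ 107

107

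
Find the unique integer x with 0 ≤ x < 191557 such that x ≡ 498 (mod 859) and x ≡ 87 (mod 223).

859⁻¹ mod 223: 859*27 ≡ 1 (mod 223), so 859⁻¹ ≡ 27.
x = 498 + 859*((87 − 498)*27 mod 223) = 498 + 859*53 = 46025.
Check: 46025 mod 859 = 498, 46025 mod 223 = 87. ✓

46025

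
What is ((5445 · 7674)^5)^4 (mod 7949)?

2619

5445 · 7674 = 41784930 ≡ 4986 (mod 7949)
(4986)^5 ≡ 6511 (mod 7949)
(6511)^4 ≡ 2619 (mod 7949)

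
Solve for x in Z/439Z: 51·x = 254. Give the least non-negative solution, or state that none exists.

gcd(51, 439) = 1, so a unique solution mod 439 exists.
51⁻¹ ≡ 198 (mod 439).
x ≡ 198·254 ≡ 246 (mod 439).

246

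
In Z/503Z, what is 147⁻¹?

Apply the Euclidean algorithm and back-substitute:
503 = 3*147 + 62
147 = 2*62 + 23
62 = 2*23 + 16
23 = 1*16 + 7
16 = 2*7 + 2
7 = 3*2 + 1
2 = 2*1 + 0
gcd(147, 503) = 1, so the inverse exists.
Bézout: 1 = −64*503 + 219*147.
So 147⁻¹ ≡ 219 (mod 503).

219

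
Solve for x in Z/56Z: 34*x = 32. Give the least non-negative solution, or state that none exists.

gcd(34, 56) = 2, and 2 | 32, so solutions exist.
Divide through by 2: 17*x = 16 (mod 28).
17⁻¹ ≡ 5 (mod 28).
x ≡ 5*16 ≡ 24 (mod 28).
The smallest non-negative solution is x = 24.

24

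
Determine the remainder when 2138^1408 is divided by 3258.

850

2138^1 ≡ 2138 (mod 3258)
2138^2 ≡ 2138^2 = 4571044 ≡ 70 (mod 3258)
2138^4 ≡ 70^2 = 4900 ≡ 1642 (mod 3258)
2138^8 ≡ 1642^2 = 2696164 ≡ 1798 (mod 3258)
2138^16 ≡ 1798^2 = 3232804 ≡ 868 (mod 3258)
2138^32 ≡ 868^2 = 753424 ≡ 826 (mod 3258)
2138^64 ≡ 826^2 = 682276 ≡ 1354 (mod 3258)
2138^128 ≡ 1354^2 = 1833316 ≡ 2320 (mod 3258)
2138^256 ≡ 2320^2 = 5382400 ≡ 184 (mod 3258)
2138^512 ≡ 184^2 = 33856 ≡ 1276 (mod 3258)
2138^1024 ≡ 1276^2 = 1628176 ≡ 2434 (mod 3258)
2138^1408 = 2138^1024 * 2138^256 * 2138^128 ≡ 2434 * 184 * 2320 (mod 3258).
Accumulate the product:
2434 * 184 = 447856 ≡ 1510
1510 * 2320 = 3503200 ≡ 850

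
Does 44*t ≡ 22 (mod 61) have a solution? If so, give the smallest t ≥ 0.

31

gcd(44, 61) = 1, so a unique solution mod 61 exists.
44⁻¹ ≡ 43 (mod 61).
t ≡ 43*22 ≡ 31 (mod 61).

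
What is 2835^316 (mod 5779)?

1842

By square-and-multiply:
316 in binary is 100111100, i.e. 316 = 256 + 32 + 16 + 8 + 4.
2835^1 ≡ 2835 (mod 5779)
2835^2 ≡ 2835^2 = 8037225 ≡ 4415 (mod 5779)
2835^4 ≡ 4415^2 = 19492225 ≡ 5437 (mod 5779)
2835^8 ≡ 5437^2 = 29560969 ≡ 1384 (mod 5779)
2835^16 ≡ 1384^2 = 1915456 ≡ 2607 (mod 5779)
2835^32 ≡ 2607^2 = 6796449 ≡ 345 (mod 5779)
2835^64 ≡ 345^2 = 119025 ≡ 3445 (mod 5779)
2835^128 ≡ 3445^2 = 11868025 ≡ 3738 (mod 5779)
2835^256 ≡ 3738^2 = 13972644 ≡ 4801 (mod 5779)
2835^316 = 2835^256 * 2835^32 * 2835^16 * 2835^8 * 2835^4 ≡ 4801 * 345 * 2607 * 1384 * 5437 (mod 5779).
Accumulate the product:
4801 * 345 = 1656345 ≡ 3551
3551 * 2607 = 9257457 ≡ 5278
5278 * 1384 = 7304752 ≡ 96
96 * 5437 = 521952 ≡ 1842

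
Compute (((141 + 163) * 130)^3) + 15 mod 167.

141 + 163 = 304 ≡ 137 (mod 167)
137 * 130 = 17810 ≡ 108 (mod 167)
(108)^3 ≡ 31 (mod 167)
31 + 15 = 46

46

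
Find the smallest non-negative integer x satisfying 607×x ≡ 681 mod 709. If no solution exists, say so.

gcd(607, 709) = 1, so a unique solution mod 709 exists.
607⁻¹ ≡ 424 (mod 709).
x ≡ 424×681 ≡ 181 (mod 709).

181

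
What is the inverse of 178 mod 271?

Apply the Euclidean algorithm and back-substitute:
271 = 1*178 + 93
178 = 1*93 + 85
93 = 1*85 + 8
85 = 10*8 + 5
8 = 1*5 + 3
5 = 1*3 + 2
3 = 1*2 + 1
2 = 2*1 + 0
gcd(178, 271) = 1, so the inverse exists.
Bézout: 1 = 67*271 − 102*178.
So 178⁻¹ ≡ −102 ≡ 169 (mod 271).

169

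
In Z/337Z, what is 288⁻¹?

337 = 1·288 + 49
288 = 5·49 + 43
49 = 1·43 + 6
43 = 7·6 + 1
6 = 6·1 + 0
gcd(288, 337) = 1, so the inverse exists.
Bézout: 1 = −47·337 + 55·288.
So 288⁻¹ ≡ 55 (mod 337).

55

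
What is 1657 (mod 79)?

77

1657 = 20×79 + 77, so 1657 ≡ 77 (mod 79).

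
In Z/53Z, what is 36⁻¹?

28

53 = 1*36 + 17
36 = 2*17 + 2
17 = 8*2 + 1
2 = 2*1 + 0
gcd(36, 53) = 1, so the inverse exists.
Back-substitute for 1:
1 = 1*17 − 8*2
  = −8*36 + 17*17
  = 17*53 − 25*36
So 36⁻¹ ≡ −25 ≡ 28 (mod 53).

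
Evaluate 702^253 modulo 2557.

607

Compute successive squares:
253 in binary is 11111101, i.e. 253 = 128 + 64 + 32 + 16 + 8 + 4 + 1.
702^1 ≡ 702 (mod 2557)
702^2 ≡ 702^2 = 492804 ≡ 1860 (mod 2557)
702^4 ≡ 1860^2 = 3459600 ≡ 2536 (mod 2557)
702^8 ≡ 2536^2 = 6431296 ≡ 441 (mod 2557)
702^16 ≡ 441^2 = 194481 ≡ 149 (mod 2557)
702^32 ≡ 149^2 = 22201 ≡ 1745 (mod 2557)
702^64 ≡ 1745^2 = 3045025 ≡ 2195 (mod 2557)
702^128 ≡ 2195^2 = 4818025 ≡ 637 (mod 2557)
702^253 = 702^128 * 702^64 * 702^32 * 702^16 * 702^8 * 702^4 * 702^1 ≡ 637 * 2195 * 1745 * 149 * 441 * 2536 * 702 (mod 2557).
Accumulate the product:
637 * 2195 = 1398215 ≡ 2093
2093 * 1745 = 3652285 ≡ 889
889 * 149 = 132461 ≡ 2054
2054 * 441 = 905814 ≡ 636
636 * 2536 = 1612896 ≡ 1986
1986 * 702 = 1394172 ≡ 607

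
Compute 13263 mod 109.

13263 = 121·109 + 74, so 13263 ≡ 74 (mod 109).

74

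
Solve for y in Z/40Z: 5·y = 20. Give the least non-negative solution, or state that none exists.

4

gcd(5, 40) = 5, and 5 | 20, so solutions exist.
Divide through by 5: 1·y ≡ 4 (mod 8).
1⁻¹ ≡ 1 (mod 8).
y ≡ 1·4 ≡ 4 (mod 8).
The smallest non-negative solution is y = 4.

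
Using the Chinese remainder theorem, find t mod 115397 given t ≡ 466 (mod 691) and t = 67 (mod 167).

691⁻¹ mod 167: 691·138 ≡ 1 (mod 167), so 691⁻¹ ≡ 138.
t = 466 + 691·((67 − 466)·138 mod 167) = 466 + 691·48 = 33634.

33634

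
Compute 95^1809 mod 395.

255

95^1 ≡ 95 (mod 395)
95^2 ≡ 95^2 = 9025 ≡ 335 (mod 395)
95^4 ≡ 335^2 = 112225 ≡ 45 (mod 395)
95^8 ≡ 45^2 = 2025 ≡ 50 (mod 395)
95^16 ≡ 50^2 = 2500 ≡ 130 (mod 395)
95^32 ≡ 130^2 = 16900 ≡ 310 (mod 395)
95^64 ≡ 310^2 = 96100 ≡ 115 (mod 395)
95^128 ≡ 115^2 = 13225 ≡ 190 (mod 395)
95^256 ≡ 190^2 = 36100 ≡ 155 (mod 395)
95^512 ≡ 155^2 = 24025 ≡ 325 (mod 395)
95^1024 ≡ 325^2 = 105625 ≡ 160 (mod 395)
95^1809 = 95^1024 · 95^512 · 95^256 · 95^16 · 95^1 ≡ 160 · 325 · 155 · 130 · 95 (mod 395).
Accumulate the product:
160 · 325 = 52000 ≡ 255
255 · 155 = 39525 ≡ 25
25 · 130 = 3250 ≡ 90
90 · 95 = 8550 ≡ 255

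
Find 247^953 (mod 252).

151

953 in binary is 1110111001, i.e. 953 = 512 + 256 + 128 + 32 + 16 + 8 + 1.
247^1 ≡ 247 (mod 252)
247^2 ≡ 247^2 = 61009 ≡ 25 (mod 252)
247^4 ≡ 25^2 = 625 ≡ 121 (mod 252)
247^8 ≡ 121^2 = 14641 ≡ 25 (mod 252)
247^16 ≡ 25^2 = 625 ≡ 121 (mod 252)
247^32 ≡ 121^2 = 14641 ≡ 25 (mod 252)
247^64 ≡ 25^2 = 625 ≡ 121 (mod 252)
247^128 ≡ 121^2 = 14641 ≡ 25 (mod 252)
247^256 ≡ 25^2 = 625 ≡ 121 (mod 252)
247^512 ≡ 121^2 = 14641 ≡ 25 (mod 252)
247^953 = 247^512 * 247^256 * 247^128 * 247^32 * 247^16 * 247^8 * 247^1 ≡ 25 * 121 * 25 * 25 * 121 * 25 * 247 (mod 252).
Accumulate the product:
25 * 121 = 3025 ≡ 1
1 * 25 = 25
25 * 25 = 625 ≡ 121
121 * 121 = 14641 ≡ 25
25 * 25 = 625 ≡ 121
121 * 247 = 29887 ≡ 151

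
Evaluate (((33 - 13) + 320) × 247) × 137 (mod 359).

33 - 13 = 20
20 + 320 = 340
340 × 247 = 83980 ≡ 333 (mod 359)
333 × 137 = 45621 ≡ 28 (mod 359)

28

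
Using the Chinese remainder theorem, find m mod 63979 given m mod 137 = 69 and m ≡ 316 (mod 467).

42813

137⁻¹ mod 467: 137×75 ≡ 1 (mod 467), so 137⁻¹ ≡ 75.
m = 69 + 137×((316 − 69)×75 mod 467) = 69 + 137×312 = 42813.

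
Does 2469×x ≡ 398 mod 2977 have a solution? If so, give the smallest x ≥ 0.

gcd(2469, 2977) = 1, so a unique solution mod 2977 exists.
2469⁻¹ ≡ 545 (mod 2977).
x ≡ 545×398 ≡ 2566 (mod 2977).

2566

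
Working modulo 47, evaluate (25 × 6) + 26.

25 × 6 = 150 ≡ 9 (mod 47)
9 + 26 = 35

35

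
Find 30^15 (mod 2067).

129

Compute successive squares:
30^1 ≡ 30 (mod 2067)
30^2 ≡ 30^2 = 900 (mod 2067)
30^4 ≡ 900^2 = 810000 ≡ 1803 (mod 2067)
30^8 ≡ 1803^2 = 3250809 ≡ 1485 (mod 2067)
30^15 = 30^8 × 30^4 × 30^2 × 30^1 ≡ 1485 × 1803 × 900 × 30 (mod 2067).
Accumulate the product:
1485 × 1803 = 2677455 ≡ 690
690 × 900 = 621000 ≡ 900
900 × 30 = 27000 ≡ 129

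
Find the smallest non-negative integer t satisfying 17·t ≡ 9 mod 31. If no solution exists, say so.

6

gcd(17, 31) = 1, so a unique solution mod 31 exists.
17⁻¹ ≡ 11 (mod 31).
t ≡ 11·9 ≡ 6 (mod 31).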